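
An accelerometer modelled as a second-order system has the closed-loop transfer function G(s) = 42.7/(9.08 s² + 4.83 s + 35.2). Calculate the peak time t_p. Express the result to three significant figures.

t_p ≈ 1.61 s

Dividing through by 9.08: denominator becomes s² + 0.5319 s + 3.877.
So ω_n = √3.877 = 1.97 rad/s and ζ = 0.5319/(2·1.97) = 0.135.
The damped frequency ω_d = ω_n√(1−ζ²) = 1.95 rad/s. t_p = π/ω_d = 1.61 s.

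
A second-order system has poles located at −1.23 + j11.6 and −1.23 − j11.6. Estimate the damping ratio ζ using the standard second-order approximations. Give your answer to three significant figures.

ζ ≈ 0.105

The poles are at −σ ± jω_d with σ = 1.23 and ω_d = 11.6, so ω_n = √(σ²+ω_d²) = 11.7 rad/s and ζ = σ/ω_n = 0.105.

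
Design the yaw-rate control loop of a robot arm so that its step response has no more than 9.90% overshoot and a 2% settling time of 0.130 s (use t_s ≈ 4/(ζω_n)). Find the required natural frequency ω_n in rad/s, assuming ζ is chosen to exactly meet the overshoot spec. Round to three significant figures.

ω_n ≈ 51.9 rad/s

Inverting the overshoot relation: ζ = |ln 0.0990|/√(π² + ln²0.0990) = 0.593.
Then ω_n = 4/(ζ t_s) = 4/(0.593 × 0.130) = 51.9 rad/s.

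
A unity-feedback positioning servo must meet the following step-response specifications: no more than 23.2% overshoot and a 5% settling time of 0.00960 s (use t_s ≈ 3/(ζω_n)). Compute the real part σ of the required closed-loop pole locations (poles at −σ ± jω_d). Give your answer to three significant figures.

σ ≈ 313

The settling-time spec alone fixes σ = ζω_n = 3/t_s = 3/0.00960 = 313.
(Overshoot then fixes ζ = 0.422 and hence ω_d = σ·√(1−ζ²)/ζ = 672 rad/s.)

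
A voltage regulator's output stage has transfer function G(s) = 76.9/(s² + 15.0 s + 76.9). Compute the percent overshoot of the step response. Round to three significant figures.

Matching coefficients with s² + 2ζω_n s + ω_n² gives ω_n² = 76.9 ⇒ ω_n = 8.77 rad/s, and ζ = 15.0/(2ω_n) = 0.855.
Overshoot: exp(−π·0.855/√(1−0.855²)) = 0.00560, i.e. 0.560%.

%OS ≈ 0.560%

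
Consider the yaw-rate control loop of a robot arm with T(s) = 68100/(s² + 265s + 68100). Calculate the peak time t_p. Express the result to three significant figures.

ω_n = √68100 = 261 rad/s; ζ = 265/(2·261) = 0.508.
ω_d = ω_n√(1−ζ²) = 225 rad/s. Then t_p = π/ω_d = 0.0140 s.

t_p ≈ 0.0140 s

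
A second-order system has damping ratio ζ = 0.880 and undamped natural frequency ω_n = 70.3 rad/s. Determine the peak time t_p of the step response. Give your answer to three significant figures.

The damped frequency is ω_d = ω_n√(1−ζ²) = 70.3·√(1−0.774) = 33.4 rad/s.
Peak time t_p = π/ω_d = π/33.4 = 0.0941 s.

t_p ≈ 0.0941 s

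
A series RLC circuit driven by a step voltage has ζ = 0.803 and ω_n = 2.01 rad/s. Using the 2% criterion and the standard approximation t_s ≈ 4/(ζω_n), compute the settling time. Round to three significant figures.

t_s ≈ 2.48 s

t_s ≈ 4/(ζω_n) = 4/(0.803 × 2.01) = 2.48 s.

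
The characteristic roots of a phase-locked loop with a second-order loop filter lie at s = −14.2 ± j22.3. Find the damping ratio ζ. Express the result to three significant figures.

With σ = 14.2, ω_d = 22.3: ω_n = √(σ²+ω_d²) = 26.4 rad/s, ζ = σ/ω_n = 0.537.

ζ ≈ 0.537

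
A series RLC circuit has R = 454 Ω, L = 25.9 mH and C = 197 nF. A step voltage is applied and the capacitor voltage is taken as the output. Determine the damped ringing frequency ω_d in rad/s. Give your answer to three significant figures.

For a series RLC circuit (capacitor voltage as output), ω_n = 1/√(LC) = 1/√(25.9 mH · 197 nF) = 14000 rad/s.
ζ = (R/2)·√(C/L) = (454/2)·√(197 nF/25.9 mH) = 0.626.
ω_d = ω_n√(1−ζ²) = 10900 rad/s.

ω_d ≈ 10900 rad/s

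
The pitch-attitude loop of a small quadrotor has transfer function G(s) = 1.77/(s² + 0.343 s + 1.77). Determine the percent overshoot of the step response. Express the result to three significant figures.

ω_n = √1.77 = 1.33 rad/s; ζ = 0.343/(2·1.33) = 0.129.
%OS = 100 e^{−πζ/√(1−ζ²)} with ζ = 0.129 gives 66.5%.

%OS ≈ 66.5%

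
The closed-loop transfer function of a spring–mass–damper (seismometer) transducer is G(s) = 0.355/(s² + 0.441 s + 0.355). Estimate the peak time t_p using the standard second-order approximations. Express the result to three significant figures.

Comparing the denominator to s² + 2ζω_n s + ω_n²: ω_n = √0.355 = 0.596 rad/s, and 2ζω_n = 0.441 so ζ = 0.441/(2·0.596) = 0.370.
The damped frequency ω_d = ω_n√(1−ζ²) = 0.554 rad/s. Then t_p = π/ω_d = 5.68 s.

t_p ≈ 5.68 s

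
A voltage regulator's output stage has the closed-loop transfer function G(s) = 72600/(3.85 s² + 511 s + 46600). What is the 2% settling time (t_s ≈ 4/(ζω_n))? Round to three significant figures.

Dividing through by 3.85: denominator becomes s² + 132.7 s + 12100.
So ω_n = √12100 = 110 rad/s and ζ = 132.7/(2·110) = 0.603.
t_s ≈ 4/(ζω_n) = 0.0603 s.

t_s ≈ 0.0603 s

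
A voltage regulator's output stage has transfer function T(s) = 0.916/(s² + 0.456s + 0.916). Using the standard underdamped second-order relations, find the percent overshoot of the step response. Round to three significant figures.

%OS ≈ 46.3%

ω_n = √0.916 = 0.957 rad/s; ζ = 0.456/(2·0.957) = 0.238.
Overshoot: exp(−π·0.238/√(1−0.238²)) = 0.463, i.e. 46.3%.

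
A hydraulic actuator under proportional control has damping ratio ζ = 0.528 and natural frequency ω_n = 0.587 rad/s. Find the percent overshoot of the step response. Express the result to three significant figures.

%OS ≈ 14.2%

For an underdamped second-order system, %OS = 100·exp(−πζ/√(1−ζ²)).
πζ/√(1−ζ²) = π·0.528/√(1−0.279) = 1.953, so %OS = 100·e^(−1.953) = 14.2%.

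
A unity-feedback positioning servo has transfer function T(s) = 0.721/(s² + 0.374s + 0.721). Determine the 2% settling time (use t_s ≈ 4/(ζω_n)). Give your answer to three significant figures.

t_s ≈ 21.4 s

Comparing the denominator to s² + 2ζω_n s + ω_n²: ω_n = √0.721 = 0.849 rad/s, and 2ζω_n = 0.374 so ζ = 0.374/(2·0.849) = 0.220.
t_s ≈ 4/(ζω_n) = 4/(0.220·0.849) = 21.4 s.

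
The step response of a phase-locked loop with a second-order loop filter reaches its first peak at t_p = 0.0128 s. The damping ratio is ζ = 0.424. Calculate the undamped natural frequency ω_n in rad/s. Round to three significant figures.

ω_n ≈ 271 rad/s

Peak time t_p = π/ω_d, so ω_d = π/t_p = π/0.0128 = 245 rad/s.
ω_n = ω_d/√(1−ζ²) = 245/√0.820 = 271 rad/s.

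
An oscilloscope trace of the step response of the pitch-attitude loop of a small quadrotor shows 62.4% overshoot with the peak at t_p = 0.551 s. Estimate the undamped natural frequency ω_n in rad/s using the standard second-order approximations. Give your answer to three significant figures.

From the overshoot, ζ = −ln(OS)/√(π²+ln²(OS)) = 0.148.
From t_p = π/ω_d, ω_d = π/0.551 = 5.70 rad/s, so ω_n = ω_d/√(1−ζ²) = 5.77 rad/s.

ω_n ≈ 5.77 rad/s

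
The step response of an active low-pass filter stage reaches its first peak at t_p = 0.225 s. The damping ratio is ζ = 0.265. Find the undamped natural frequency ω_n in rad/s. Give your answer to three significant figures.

Peak time t_p = π/ω_d, so ω_d = π/t_p = π/0.225 = 14.0 rad/s.
ω_n = ω_d/√(1−ζ²) = 14.0/√0.930 = 14.5 rad/s.

ω_n ≈ 14.5 rad/s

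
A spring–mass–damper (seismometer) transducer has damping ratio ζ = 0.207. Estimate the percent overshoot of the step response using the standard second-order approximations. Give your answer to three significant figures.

For an underdamped second-order system, %OS = 100·exp(−πζ/√(1−ζ²)).
πζ/√(1−ζ²) = π·0.207/√(1−0.0428) = 0.6647, so %OS = 100·e^(−0.6647) = 51.4%.

%OS ≈ 51.4%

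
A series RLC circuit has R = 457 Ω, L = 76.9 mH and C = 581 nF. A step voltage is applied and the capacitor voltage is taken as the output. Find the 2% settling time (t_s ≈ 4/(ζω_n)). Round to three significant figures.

t_s ≈ 0.00135 s

For a series RLC circuit (capacitor voltage as output), ω_n = 1/√(LC) = 1/√(76.9 mH · 581 nF) = 4730 rad/s.
ζ = (R/2)·√(C/L) = (457/2)·√(581 nF/76.9 mH) = 0.628.
t_s ≈ 4/(ζω_n) = 0.00135 s.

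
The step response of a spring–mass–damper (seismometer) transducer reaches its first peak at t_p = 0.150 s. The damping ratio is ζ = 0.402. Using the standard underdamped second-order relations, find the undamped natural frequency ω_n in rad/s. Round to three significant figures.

Peak time t_p = π/ω_d, so ω_d = π/t_p = π/0.150 = 20.9 rad/s.
ω_n = ω_d/√(1−ζ²) = 20.9/√0.838 = 22.9 rad/s.

ω_n ≈ 22.9 rad/s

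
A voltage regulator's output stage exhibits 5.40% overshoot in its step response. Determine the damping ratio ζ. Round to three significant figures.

ζ ≈ 0.681

Inverting the overshoot relation: ζ = |ln 0.0540|/√(π² + ln²0.0540) = 0.681.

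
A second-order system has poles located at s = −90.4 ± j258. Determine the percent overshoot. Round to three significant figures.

The poles are at −σ ± jω_d with σ = 90.4 and ω_d = 258, so ω_n = √(σ²+ω_d²) = 273 rad/s and ζ = σ/ω_n = 0.331.
Overshoot: exp(−π·0.331/√(1−0.331²)) = 0.333, i.e. 33.3%.

%OS ≈ 33.3%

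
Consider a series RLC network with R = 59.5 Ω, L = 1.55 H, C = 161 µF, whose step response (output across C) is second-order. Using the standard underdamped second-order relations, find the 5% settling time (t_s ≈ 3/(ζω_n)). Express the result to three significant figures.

For a series RLC circuit (capacitor voltage as output), ω_n = 1/√(LC) = 1/√(1.55 H · 161 µF) = 63.3 rad/s.
ζ = (R/2)·√(C/L) = (59.5/2)·√(161 µF/1.55 H) = 0.303.
t_s ≈ 3/(ζω_n) = 0.156 s.

t_s ≈ 0.156 s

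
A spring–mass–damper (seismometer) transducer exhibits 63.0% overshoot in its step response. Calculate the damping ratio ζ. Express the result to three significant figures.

ζ ≈ 0.146

From %OS = 100·exp(−πζ/√(1−ζ²)), invert to get ζ = −ln(OS)/√(π² + ln²(OS)) with OS = 0.630.
−ln 0.630 = 0.4620, so ζ = 0.4620/√(π² + 0.2135) = 0.146.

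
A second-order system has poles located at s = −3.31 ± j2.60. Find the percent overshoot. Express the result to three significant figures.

%OS ≈ 1.83%

With σ = 3.31, ω_d = 2.60: ω_n = √(σ²+ω_d²) = 4.21 rad/s, ζ = σ/ω_n = 0.786.
%OS = 100·exp(−πζ/√(1−ζ²)) = 1.83%.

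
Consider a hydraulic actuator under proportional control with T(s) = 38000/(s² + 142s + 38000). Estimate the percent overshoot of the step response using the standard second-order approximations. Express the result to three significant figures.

Comparing the denominator to s² + 2ζω_n s + ω_n²: ω_n = √38000 = 195 rad/s, and 2ζω_n = 142 so ζ = 142/(2·195) = 0.364.
%OS = 100 e^{−πζ/√(1−ζ²)} with ζ = 0.364 gives 29.3%.

%OS ≈ 29.3%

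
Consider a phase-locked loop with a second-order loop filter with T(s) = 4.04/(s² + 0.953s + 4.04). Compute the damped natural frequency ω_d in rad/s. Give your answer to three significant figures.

ω_d ≈ 1.95 rad/s

ω_n = √4.04 = 2.01 rad/s; ζ = 0.953/(2·2.01) = 0.237.
The damped frequency ω_d = ω_n√(1−ζ²) = 1.95 rad/s.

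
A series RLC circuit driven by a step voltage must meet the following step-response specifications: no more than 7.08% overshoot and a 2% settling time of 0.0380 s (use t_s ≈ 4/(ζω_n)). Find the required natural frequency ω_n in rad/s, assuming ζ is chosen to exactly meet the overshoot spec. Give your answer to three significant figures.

ζ = −ln(OS)/√(π² + (ln OS)²). With OS = 0.0708, ln OS = −2.648 and ζ = 2.648/4.109 = 0.644.
From t_s ≈ 4/(ζω_n): ω_n = 4/(ζ·t_s) = 4/(0.644·0.0380) = 163 rad/s.

ω_n ≈ 163 rad/s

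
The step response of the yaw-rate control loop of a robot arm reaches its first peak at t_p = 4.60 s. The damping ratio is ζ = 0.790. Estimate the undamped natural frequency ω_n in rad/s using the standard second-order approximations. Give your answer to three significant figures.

Peak time t_p = π/ω_d, so ω_d = π/t_p = π/4.60 = 0.683 rad/s.
ω_n = ω_d/√(1−ζ²) = 0.683/√0.376 = 1.11 rad/s.

ω_n ≈ 1.11 rad/s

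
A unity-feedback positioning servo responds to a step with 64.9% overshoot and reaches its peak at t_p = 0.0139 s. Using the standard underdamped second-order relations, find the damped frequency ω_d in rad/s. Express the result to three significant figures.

t_p = π/ω_d, so ω_d = π/0.0139 = 226 rad/s.

ω_d ≈ 226 rad/s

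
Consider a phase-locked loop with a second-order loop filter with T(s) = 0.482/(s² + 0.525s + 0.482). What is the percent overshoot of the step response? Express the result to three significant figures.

%OS ≈ 27.7%

ω_n = √0.482 = 0.694 rad/s; ζ = 0.525/(2·0.694) = 0.378.
Overshoot: exp(−π·0.378/√(1−0.378²)) = 0.277, i.e. 27.7%.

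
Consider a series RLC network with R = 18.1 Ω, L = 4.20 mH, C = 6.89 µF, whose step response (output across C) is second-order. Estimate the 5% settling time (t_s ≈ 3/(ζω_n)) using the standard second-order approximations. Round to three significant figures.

For a series RLC circuit (capacitor voltage as output), ω_n = 1/√(LC) = 1/√(4.20 mH · 6.89 µF) = 5880 rad/s.
ζ = (R/2)·√(C/L) = (18.1/2)·√(6.89 µF/4.20 mH) = 0.367.
t_s ≈ 3/(ζω_n) = 0.00139 s.

t_s ≈ 0.00139 s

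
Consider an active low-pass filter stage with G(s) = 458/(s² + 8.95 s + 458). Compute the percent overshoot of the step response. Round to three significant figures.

%OS ≈ 51.1%

ω_n = √458 = 21.4 rad/s; ζ = 8.95/(2·21.4) = 0.209.
%OS = 100·exp(−πζ/√(1−ζ²)) = 51.1%.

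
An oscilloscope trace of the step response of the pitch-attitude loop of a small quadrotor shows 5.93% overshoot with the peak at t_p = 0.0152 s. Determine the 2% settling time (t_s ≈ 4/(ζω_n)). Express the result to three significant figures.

The overshoot fixes ζ = −ln(OS)/√(π²+ln²(OS)) = 0.669.
From t_p = π/ω_d, ω_d = π/0.0152 = 207 rad/s, so ω_n = ω_d/√(1−ζ²) = 278 rad/s.
t_s ≈ 4/(ζω_n) = 4/(0.669·278) = 0.0215 s.

t_s ≈ 0.0215 s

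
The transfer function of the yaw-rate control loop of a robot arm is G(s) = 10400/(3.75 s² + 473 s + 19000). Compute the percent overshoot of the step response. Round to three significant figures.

Dividing through by 3.75: denominator becomes s² + 126.1 s + 5067.
So ω_n = √5067 = 71.2 rad/s and ζ = 126.1/(2·71.2) = 0.886.
%OS = 100·exp(−πζ/√(1−ζ²)) = 0.247%.

%OS ≈ 0.247%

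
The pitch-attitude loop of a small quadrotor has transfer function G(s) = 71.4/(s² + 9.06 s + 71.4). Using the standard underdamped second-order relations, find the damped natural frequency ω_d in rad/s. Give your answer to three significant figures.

ω_d ≈ 7.13 rad/s

Comparing the denominator to s² + 2ζω_n s + ω_n²: ω_n = √71.4 = 8.45 rad/s, and 2ζω_n = 9.06 so ζ = 9.06/(2·8.45) = 0.536.
ω_d = 8.45·√(1 − 0.536²) = 7.13 rad/s.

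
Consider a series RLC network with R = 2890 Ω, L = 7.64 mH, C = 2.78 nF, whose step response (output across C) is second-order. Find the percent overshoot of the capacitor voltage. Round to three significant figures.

For a series RLC circuit (capacitor voltage as output), ω_n = 1/√(LC) = 1/√(7.64 mH · 2.78 nF) = 217000 rad/s.
ζ = (R/2)·√(C/L) = (2890/2)·√(2.78 nF/7.64 mH) = 0.872.
Overshoot: exp(−π·0.872/√(1−0.872²)) = 0.00375, i.e. 0.375%.

%OS ≈ 0.375%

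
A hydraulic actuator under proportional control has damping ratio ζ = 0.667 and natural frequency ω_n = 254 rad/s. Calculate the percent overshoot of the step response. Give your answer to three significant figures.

%OS ≈ 6.01%

For an underdamped second-order system, %OS = 100·exp(−πζ/√(1−ζ²)).
πζ/√(1−ζ²) = π·0.667/√(1−0.445) = 2.812, so %OS = 100·e^(−2.812) = 6.01%.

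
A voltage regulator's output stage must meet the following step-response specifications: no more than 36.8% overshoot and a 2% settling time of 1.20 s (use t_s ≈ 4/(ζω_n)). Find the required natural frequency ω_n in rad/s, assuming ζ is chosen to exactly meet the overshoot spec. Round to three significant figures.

Inverting the overshoot relation: ζ = |ln 0.368|/√(π² + ln²0.368) = 0.303.
From t_s ≈ 4/(ζω_n): ω_n = 4/(ζ·t_s) = 4/(0.303·1.20) = 11.0 rad/s.

ω_n ≈ 11.0 rad/s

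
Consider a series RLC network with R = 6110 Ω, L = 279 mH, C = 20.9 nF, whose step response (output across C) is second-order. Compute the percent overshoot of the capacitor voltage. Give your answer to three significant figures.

%OS ≈ 0.832%

For a series RLC circuit (capacitor voltage as output), ω_n = 1/√(LC) = 1/√(279 mH · 20.9 nF) = 13100 rad/s.
ζ = (R/2)·√(C/L) = (6110/2)·√(20.9 nF/279 mH) = 0.836.
%OS = 100·exp(−πζ/√(1−ζ²)) = 0.832%.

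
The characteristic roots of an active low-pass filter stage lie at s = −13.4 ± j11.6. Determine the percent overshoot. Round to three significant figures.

%OS ≈ 2.65%

The poles are at −σ ± jω_d with σ = 13.4 and ω_d = 11.6, so ω_n = √(σ²+ω_d²) = 17.7 rad/s and ζ = σ/ω_n = 0.756.
Overshoot: exp(−π·0.756/√(1−0.756²)) = 0.0265, i.e. 2.65%.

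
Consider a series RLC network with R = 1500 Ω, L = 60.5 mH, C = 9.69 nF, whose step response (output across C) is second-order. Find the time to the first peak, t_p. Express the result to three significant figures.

For a series RLC circuit (capacitor voltage as output), ω_n = 1/√(LC) = 1/√(60.5 mH · 9.69 nF) = 41300 rad/s.
ζ = (R/2)·√(C/L) = (1500/2)·√(9.69 nF/60.5 mH) = 0.300.
The damped frequency ω_d = ω_n√(1−ζ²) = 39400 rad/s. t_p = π/ω_d = 0.0000797 s.

t_p ≈ 0.0000797 s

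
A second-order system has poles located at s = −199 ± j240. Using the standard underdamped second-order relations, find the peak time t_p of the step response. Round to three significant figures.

t_p = π/ω_d with ω_d = 240 (the imaginary part), so t_p = 0.0131 s.

t_p ≈ 0.0131 s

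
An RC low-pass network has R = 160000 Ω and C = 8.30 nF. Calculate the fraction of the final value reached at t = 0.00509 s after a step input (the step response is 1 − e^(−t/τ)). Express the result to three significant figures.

τ = RC = 160000 × 8.30 nF = 0.00133 s.
y(t)/y_∞ = 1 − e^(−t/τ) = 1 − e^(−0.00509/0.00133) = 1 − e^(−3.83) = 0.978.

y/y_∞ ≈ 0.978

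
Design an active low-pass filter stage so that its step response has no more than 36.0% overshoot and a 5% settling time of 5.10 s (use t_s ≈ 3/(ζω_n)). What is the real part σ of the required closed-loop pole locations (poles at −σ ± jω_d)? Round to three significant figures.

σ ≈ 0.588

The settling-time spec alone fixes σ = ζω_n = 3/t_s = 3/5.10 = 0.588.
(Overshoot then fixes ζ = 0.309 and hence ω_d = σ·√(1−ζ²)/ζ = 1.81 rad/s.)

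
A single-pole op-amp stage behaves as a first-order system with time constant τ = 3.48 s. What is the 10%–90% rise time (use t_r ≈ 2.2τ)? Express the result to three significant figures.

t_r ≈ 2.2τ = 7.66 s.

t_r ≈ 7.66 s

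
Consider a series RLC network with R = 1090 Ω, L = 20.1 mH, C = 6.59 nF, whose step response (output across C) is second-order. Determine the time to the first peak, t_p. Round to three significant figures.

For a series RLC circuit (capacitor voltage as output), ω_n = 1/√(LC) = 1/√(20.1 mH · 6.59 nF) = 86900 rad/s.
ζ = (R/2)·√(C/L) = (1090/2)·√(6.59 nF/20.1 mH) = 0.312.
ω_d = ω_n√(1−ζ²) = 82500 rad/s. t_p = π/ω_d = 0.0000381 s.

t_p ≈ 0.0000381 s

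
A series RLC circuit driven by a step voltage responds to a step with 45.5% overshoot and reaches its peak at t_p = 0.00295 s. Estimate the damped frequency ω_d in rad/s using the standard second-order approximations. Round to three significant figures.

t_p = π/ω_d, so ω_d = π/0.00295 = 1060 rad/s.

ω_d ≈ 1060 rad/s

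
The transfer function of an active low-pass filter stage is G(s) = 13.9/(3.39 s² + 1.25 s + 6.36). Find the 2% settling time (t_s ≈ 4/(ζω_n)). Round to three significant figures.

Dividing through by 3.39: denominator becomes s² + 0.3687 s + 1.876.
So ω_n = √1.876 = 1.37 rad/s and ζ = 0.3687/(2·1.37) = 0.135.
t_s ≈ 4/(ζω_n) = 21.7 s.

t_s ≈ 21.7 s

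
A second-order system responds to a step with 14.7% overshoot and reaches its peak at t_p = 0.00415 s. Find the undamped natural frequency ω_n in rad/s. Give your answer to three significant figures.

The overshoot fixes ζ = −ln(OS)/√(π²+ln²(OS)) = 0.521.
From t_p = π/ω_d, ω_d = π/0.00415 = 757 rad/s, so ω_n = ω_d/√(1−ζ²) = 887 rad/s.

ω_n ≈ 887 rad/s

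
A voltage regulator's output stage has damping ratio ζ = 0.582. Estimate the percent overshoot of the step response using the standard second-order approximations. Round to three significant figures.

%OS ≈ 10.6%

For an underdamped second-order system, %OS = 100·exp(−πζ/√(1−ζ²)).
πζ/√(1−ζ²) = π·0.582/√(1−0.339) = 2.248, so %OS = 100·e^(−2.248) = 10.6%.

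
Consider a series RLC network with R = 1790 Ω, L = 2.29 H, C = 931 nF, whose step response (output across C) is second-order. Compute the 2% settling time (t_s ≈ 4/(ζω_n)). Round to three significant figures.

For a series RLC circuit (capacitor voltage as output), ω_n = 1/√(LC) = 1/√(2.29 H · 931 nF) = 685 rad/s.
ζ = (R/2)·√(C/L) = (1790/2)·√(931 nF/2.29 H) = 0.571.
t_s ≈ 4/(ζω_n) = 0.0102 s.

t_s ≈ 0.0102 s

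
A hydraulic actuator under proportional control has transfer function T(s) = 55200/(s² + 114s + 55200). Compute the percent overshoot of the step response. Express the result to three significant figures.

Matching coefficients with s² + 2ζω_n s + ω_n² gives ω_n² = 55200 ⇒ ω_n = 235 rad/s, and ζ = 114/(2ω_n) = 0.243.
Overshoot: exp(−π·0.243/√(1−0.243²)) = 0.456, i.e. 45.6%.

%OS ≈ 45.6%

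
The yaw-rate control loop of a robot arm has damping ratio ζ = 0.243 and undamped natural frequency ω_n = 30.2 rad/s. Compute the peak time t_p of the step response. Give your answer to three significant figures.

t_p ≈ 0.107 s

The damped frequency is ω_d = ω_n√(1−ζ²) = 30.2·√(1−0.0590) = 29.3 rad/s.
Peak time t_p = π/ω_d = π/29.3 = 0.107 s.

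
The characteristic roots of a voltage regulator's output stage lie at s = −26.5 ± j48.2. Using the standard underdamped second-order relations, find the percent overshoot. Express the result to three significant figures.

The poles are at −σ ± jω_d with σ = 26.5 and ω_d = 48.2, so ω_n = √(σ²+ω_d²) = 55.0 rad/s and ζ = σ/ω_n = 0.482.
%OS = 100 e^{−πζ/√(1−ζ²)} with ζ = 0.482 gives 17.8%.

%OS ≈ 17.8%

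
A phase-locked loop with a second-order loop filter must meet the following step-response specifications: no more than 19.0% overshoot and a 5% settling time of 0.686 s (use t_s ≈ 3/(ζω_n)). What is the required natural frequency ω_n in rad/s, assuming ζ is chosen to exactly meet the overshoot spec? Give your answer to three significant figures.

ω_n ≈ 9.36 rad/s

Inverting the overshoot relation: ζ = |ln 0.190|/√(π² + ln²0.190) = 0.467.
From t_s ≈ 3/(ζω_n): ω_n = 3/(ζ·t_s) = 3/(0.467·0.686) = 9.36 rad/s.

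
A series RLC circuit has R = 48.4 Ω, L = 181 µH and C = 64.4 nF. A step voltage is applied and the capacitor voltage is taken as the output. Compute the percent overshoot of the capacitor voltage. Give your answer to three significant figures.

%OS ≈ 20.0%

For a series RLC circuit (capacitor voltage as output), ω_n = 1/√(LC) = 1/√(181 µH · 64.4 nF) = 293000 rad/s.
ζ = (R/2)·√(C/L) = (48.4/2)·√(64.4 nF/181 µH) = 0.456.
%OS = 100·exp(−πζ/√(1−ζ²)) = 20.0%.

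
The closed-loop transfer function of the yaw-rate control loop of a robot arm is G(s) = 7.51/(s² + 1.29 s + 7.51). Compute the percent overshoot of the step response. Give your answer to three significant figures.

%OS ≈ 46.7%

ω_n = √7.51 = 2.74 rad/s; ζ = 1.29/(2·2.74) = 0.235.
Overshoot: exp(−π·0.235/√(1−0.235²)) = 0.467, i.e. 46.7%.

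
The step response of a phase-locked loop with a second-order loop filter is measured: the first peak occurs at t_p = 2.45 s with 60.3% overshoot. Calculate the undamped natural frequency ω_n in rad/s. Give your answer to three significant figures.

From the overshoot, ζ = −ln(OS)/√(π²+ln²(OS)) = 0.159.
From t_p = π/ω_d, ω_d = π/2.45 = 1.28 rad/s, so ω_n = ω_d/√(1−ζ²) = 1.30 rad/s.

ω_n ≈ 1.30 rad/s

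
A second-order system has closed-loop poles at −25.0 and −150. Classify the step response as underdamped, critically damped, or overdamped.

Since the poles are distinct, negative and real, the response is overdamped.

overdamped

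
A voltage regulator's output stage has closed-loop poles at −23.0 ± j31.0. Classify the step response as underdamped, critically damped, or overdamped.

Since the poles form a complex-conjugate pair with nonzero imaginary part, the response is underdamped.

underdamped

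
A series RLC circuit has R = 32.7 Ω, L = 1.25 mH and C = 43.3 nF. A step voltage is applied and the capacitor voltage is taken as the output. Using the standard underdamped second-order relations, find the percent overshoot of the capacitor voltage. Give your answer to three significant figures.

For a series RLC circuit (capacitor voltage as output), ω_n = 1/√(LC) = 1/√(1.25 mH · 43.3 nF) = 136000 rad/s.
ζ = (R/2)·√(C/L) = (32.7/2)·√(43.3 nF/1.25 mH) = 0.0962.
%OS = 100 e^{−πζ/√(1−ζ²)} with ζ = 0.0962 gives 73.8%.

%OS ≈ 73.8%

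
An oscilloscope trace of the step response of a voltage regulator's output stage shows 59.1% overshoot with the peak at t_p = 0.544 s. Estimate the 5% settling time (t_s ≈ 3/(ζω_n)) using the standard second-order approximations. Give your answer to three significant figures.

ζ from %OS: ζ = |ln 0.591|/√(π²+ln²0.591) = 0.165.
From t_p = π/ω_d, ω_d = π/0.544 = 5.77 rad/s, so ω_n = ω_d/√(1−ζ²) = 5.86 rad/s.
t_s ≈ 3/(ζω_n) = 3/(0.165·5.86) = 3.10 s.

t_s ≈ 3.10 s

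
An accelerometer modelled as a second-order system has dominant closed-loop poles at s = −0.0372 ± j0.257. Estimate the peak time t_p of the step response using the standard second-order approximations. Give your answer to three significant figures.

t_p ≈ 12.2 s

t_p = π/ω_d with ω_d = 0.257 (the imaginary part), so t_p = 12.2 s.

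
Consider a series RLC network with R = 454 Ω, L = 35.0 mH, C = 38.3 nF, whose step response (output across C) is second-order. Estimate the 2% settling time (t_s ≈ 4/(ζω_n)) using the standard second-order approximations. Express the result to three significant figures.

For a series RLC circuit (capacitor voltage as output), ω_n = 1/√(LC) = 1/√(35.0 mH · 38.3 nF) = 27300 rad/s.
ζ = (R/2)·√(C/L) = (454/2)·√(38.3 nF/35.0 mH) = 0.237.
t_s ≈ 4/(ζω_n) = 0.000617 s.

t_s ≈ 0.000617 s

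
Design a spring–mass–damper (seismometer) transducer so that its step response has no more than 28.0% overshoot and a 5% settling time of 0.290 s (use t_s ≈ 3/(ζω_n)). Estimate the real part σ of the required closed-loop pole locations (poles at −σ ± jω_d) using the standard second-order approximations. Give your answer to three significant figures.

The settling-time spec alone fixes σ = ζω_n = 3/t_s = 3/0.290 = 10.3.
(Overshoot then fixes ζ = 0.376 and hence ω_d = σ·√(1−ζ²)/ζ = 25.5 rad/s.)

σ ≈ 10.3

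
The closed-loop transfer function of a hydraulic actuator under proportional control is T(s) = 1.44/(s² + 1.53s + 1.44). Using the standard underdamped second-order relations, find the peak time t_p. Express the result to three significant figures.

t_p ≈ 3.40 s

ω_n = √1.44 = 1.20 rad/s; ζ = 1.53/(2·1.20) = 0.638.
ω_d = 1.20·√(1 − 0.638²) = 0.925 rad/s. Then t_p = π/ω_d = 3.40 s.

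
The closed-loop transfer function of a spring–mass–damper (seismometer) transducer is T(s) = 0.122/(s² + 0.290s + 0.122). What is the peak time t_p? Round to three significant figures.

t_p ≈ 9.89 s

ω_n = √0.122 = 0.349 rad/s; ζ = 0.290/(2·0.349) = 0.415.
ω_d = ω_n√(1−ζ²) = 0.318 rad/s. Then t_p = π/ω_d = 9.89 s.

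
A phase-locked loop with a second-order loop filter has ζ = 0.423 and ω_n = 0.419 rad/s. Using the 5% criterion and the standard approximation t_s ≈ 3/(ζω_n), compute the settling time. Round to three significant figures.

t_s ≈ 3/(ζω_n) = 3/(0.423 × 0.419) = 16.9 s.

t_s ≈ 16.9 s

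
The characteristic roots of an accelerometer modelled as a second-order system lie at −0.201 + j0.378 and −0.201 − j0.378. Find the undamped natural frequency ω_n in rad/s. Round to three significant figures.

ω_n ≈ 0.428 rad/s

|pole| = ω_n = √(0.201² + 0.378²) = 0.428 rad/s; ζ = cos θ = σ/ω_n = 0.469.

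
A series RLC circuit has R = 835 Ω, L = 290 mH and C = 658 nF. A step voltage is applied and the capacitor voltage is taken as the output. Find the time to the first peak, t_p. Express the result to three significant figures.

t_p ≈ 0.00177 s

For a series RLC circuit (capacitor voltage as output), ω_n = 1/√(LC) = 1/√(290 mH · 658 nF) = 2290 rad/s.
ζ = (R/2)·√(C/L) = (835/2)·√(658 nF/290 mH) = 0.629.
ω_d = ω_n√(1−ζ²) = 1780 rad/s. t_p = π/ω_d = 0.00177 s.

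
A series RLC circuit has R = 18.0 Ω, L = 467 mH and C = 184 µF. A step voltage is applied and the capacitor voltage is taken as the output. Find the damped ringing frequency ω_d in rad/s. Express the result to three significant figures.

ω_d ≈ 106 rad/s

For a series RLC circuit (capacitor voltage as output), ω_n = 1/√(LC) = 1/√(467 mH · 184 µF) = 108 rad/s.
ζ = (R/2)·√(C/L) = (18.0/2)·√(184 µF/467 mH) = 0.179.
ω_d = 108·√(1 − 0.179²) = 106 rad/s.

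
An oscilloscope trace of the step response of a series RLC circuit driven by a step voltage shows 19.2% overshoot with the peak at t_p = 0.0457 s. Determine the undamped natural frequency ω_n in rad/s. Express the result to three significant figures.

ω_n ≈ 77.7 rad/s

From the overshoot, ζ = −ln(OS)/√(π²+ln²(OS)) = 0.465.
t_p = π/ω_d ⇒ ω_d = 68.7 rad/s; then ω_n = ω_d/√(1−ζ²) = 77.7 rad/s.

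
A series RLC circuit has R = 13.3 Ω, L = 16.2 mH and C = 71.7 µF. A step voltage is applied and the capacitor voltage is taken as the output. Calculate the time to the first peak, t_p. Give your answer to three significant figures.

t_p ≈ 0.00378 s

For a series RLC circuit (capacitor voltage as output), ω_n = 1/√(LC) = 1/√(16.2 mH · 71.7 µF) = 928 rad/s.
ζ = (R/2)·√(C/L) = (13.3/2)·√(71.7 µF/16.2 mH) = 0.442.
The damped frequency ω_d = ω_n√(1−ζ²) = 832 rad/s. t_p = π/ω_d = 0.00378 s.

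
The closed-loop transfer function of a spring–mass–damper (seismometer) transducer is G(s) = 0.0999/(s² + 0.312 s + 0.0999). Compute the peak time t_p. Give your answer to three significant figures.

t_p ≈ 11.4 s

Matching coefficients with s² + 2ζω_n s + ω_n² gives ω_n² = 0.0999 ⇒ ω_n = 0.316 rad/s, and ζ = 0.312/(2ω_n) = 0.494.
ω_d = 0.316·√(1 − 0.494²) = 0.275 rad/s. Then t_p = π/ω_d = 11.4 s.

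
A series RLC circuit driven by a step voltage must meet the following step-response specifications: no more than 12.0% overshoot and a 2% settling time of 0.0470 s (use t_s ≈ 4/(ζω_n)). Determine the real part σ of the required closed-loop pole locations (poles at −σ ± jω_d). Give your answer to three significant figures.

σ ≈ 85.1

The settling-time spec alone fixes σ = ζω_n = 4/t_s = 4/0.0470 = 85.1.
(Overshoot then fixes ζ = 0.559 and hence ω_d = σ·√(1−ζ²)/ζ = 126 rad/s.)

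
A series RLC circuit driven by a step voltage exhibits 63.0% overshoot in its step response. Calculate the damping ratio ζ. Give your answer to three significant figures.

ζ = −ln(OS)/√(π² + (ln OS)²). With OS = 0.630, ln OS = −0.4620 and ζ = 0.4620/3.175 = 0.146.

ζ ≈ 0.146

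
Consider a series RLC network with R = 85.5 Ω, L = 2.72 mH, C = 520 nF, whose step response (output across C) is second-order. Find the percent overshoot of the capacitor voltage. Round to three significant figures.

%OS ≈ 10.0%

For a series RLC circuit (capacitor voltage as output), ω_n = 1/√(LC) = 1/√(2.72 mH · 520 nF) = 26600 rad/s.
ζ = (R/2)·√(C/L) = (85.5/2)·√(520 nF/2.72 mH) = 0.591.
%OS = 100·exp(−πζ/√(1−ζ²)) = 10.0%.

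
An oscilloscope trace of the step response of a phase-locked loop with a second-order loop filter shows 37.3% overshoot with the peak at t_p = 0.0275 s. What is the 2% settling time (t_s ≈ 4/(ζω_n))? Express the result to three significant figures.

ζ from %OS: ζ = |ln 0.373|/√(π²+ln²0.373) = 0.300.
From t_p = π/ω_d, ω_d = π/0.0275 = 114 rad/s, so ω_n = ω_d/√(1−ζ²) = 120 rad/s.
t_s ≈ 4/(ζω_n) = 4/(0.300·120) = 0.112 s.

t_s ≈ 0.112 s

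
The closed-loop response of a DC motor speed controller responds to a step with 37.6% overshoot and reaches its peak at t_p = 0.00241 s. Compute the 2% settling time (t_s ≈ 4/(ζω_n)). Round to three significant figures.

From the overshoot, ζ = −ln(OS)/√(π²+ln²(OS)) = 0.297.
t_p = π/ω_d ⇒ ω_d = 1300 rad/s; then ω_n = ω_d/√(1−ζ²) = 1370 rad/s.
t_s ≈ 4/(ζω_n) = 4/(0.297·1370) = 0.00986 s.

t_s ≈ 0.00986 s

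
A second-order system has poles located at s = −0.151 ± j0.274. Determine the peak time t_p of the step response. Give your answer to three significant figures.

t_p ≈ 11.5 s

t_p = π/ω_d with ω_d = 0.274 (the imaginary part), so t_p = 11.5 s.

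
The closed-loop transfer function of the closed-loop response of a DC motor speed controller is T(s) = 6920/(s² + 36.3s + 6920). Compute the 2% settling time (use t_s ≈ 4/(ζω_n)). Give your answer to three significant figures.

Matching coefficients with s² + 2ζω_n s + ω_n² gives ω_n² = 6920 ⇒ ω_n = 83.2 rad/s, and ζ = 36.3/(2ω_n) = 0.218.
t_s ≈ 4/(ζω_n) = 4/(0.218·83.2) = 0.220 s.

t_s ≈ 0.220 s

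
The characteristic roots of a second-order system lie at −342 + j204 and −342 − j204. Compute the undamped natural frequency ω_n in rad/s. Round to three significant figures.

ω_n ≈ 398 rad/s

With σ = 342, ω_d = 204: ω_n = √(σ²+ω_d²) = 398 rad/s, ζ = σ/ω_n = 0.859.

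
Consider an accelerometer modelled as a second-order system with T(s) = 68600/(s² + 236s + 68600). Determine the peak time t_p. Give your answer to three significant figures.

Matching coefficients with s² + 2ζω_n s + ω_n² gives ω_n² = 68600 ⇒ ω_n = 262 rad/s, and ζ = 236/(2ω_n) = 0.451.
ω_d = 262·√(1 − 0.451²) = 234 rad/s. Then t_p = π/ω_d = 0.0134 s.

t_p ≈ 0.0134 s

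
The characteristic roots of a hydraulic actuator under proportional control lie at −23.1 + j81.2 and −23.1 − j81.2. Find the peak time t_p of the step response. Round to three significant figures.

t_p = π/ω_d with ω_d = 81.2 (the imaginary part), so t_p = 0.0387 s.

t_p ≈ 0.0387 s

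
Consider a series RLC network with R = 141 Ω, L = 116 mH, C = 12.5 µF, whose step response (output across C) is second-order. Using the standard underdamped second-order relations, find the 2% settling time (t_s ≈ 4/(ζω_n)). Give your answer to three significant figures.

For a series RLC circuit (capacitor voltage as output), ω_n = 1/√(LC) = 1/√(116 mH · 12.5 µF) = 830 rad/s.
ζ = (R/2)·√(C/L) = (141/2)·√(12.5 µF/116 mH) = 0.732.
t_s ≈ 4/(ζω_n) = 0.00658 s.

t_s ≈ 0.00658 s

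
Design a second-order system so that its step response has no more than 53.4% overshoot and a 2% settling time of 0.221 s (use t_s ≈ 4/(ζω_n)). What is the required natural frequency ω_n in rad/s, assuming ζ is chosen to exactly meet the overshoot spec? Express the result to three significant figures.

Inverting the overshoot relation: ζ = |ln 0.534|/√(π² + ln²0.534) = 0.196.
From t_s ≈ 4/(ζω_n): ω_n = 4/(ζ·t_s) = 4/(0.196·0.221) = 92.4 rad/s.

ω_n ≈ 92.4 rad/s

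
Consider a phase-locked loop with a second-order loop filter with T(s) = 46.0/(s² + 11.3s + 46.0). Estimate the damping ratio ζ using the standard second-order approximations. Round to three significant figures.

Comparing the denominator to s² + 2ζω_n s + ω_n²: ω_n = √46.0 = 6.78 rad/s, and 2ζω_n = 11.3 so ζ = 11.3/(2·6.78) = 0.833.

ζ ≈ 0.833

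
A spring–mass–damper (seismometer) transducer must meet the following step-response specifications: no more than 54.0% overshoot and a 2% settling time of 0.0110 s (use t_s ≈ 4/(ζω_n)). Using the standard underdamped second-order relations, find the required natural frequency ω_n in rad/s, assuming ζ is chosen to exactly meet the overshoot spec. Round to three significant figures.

Inverting the overshoot relation: ζ = |ln 0.540|/√(π² + ln²0.540) = 0.192.
Then ω_n = 4/(ζ t_s) = 4/(0.192 × 0.0110) = 1890 rad/s.

ω_n ≈ 1890 rad/s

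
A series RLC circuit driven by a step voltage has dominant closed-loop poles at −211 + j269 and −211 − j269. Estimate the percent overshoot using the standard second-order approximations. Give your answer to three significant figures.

%OS ≈ 8.51%

With σ = 211, ω_d = 269: ω_n = √(σ²+ω_d²) = 342 rad/s, ζ = σ/ω_n = 0.617.
%OS = 100·exp(−πζ/√(1−ζ²)) = 8.51%.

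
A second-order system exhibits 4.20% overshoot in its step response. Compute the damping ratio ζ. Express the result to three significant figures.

Inverting the overshoot relation: ζ = |ln 0.0420|/√(π² + ln²0.0420) = 0.710.

ζ ≈ 0.710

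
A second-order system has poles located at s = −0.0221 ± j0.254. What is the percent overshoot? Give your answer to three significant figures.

%OS ≈ 76.1%

With σ = 0.0221, ω_d = 0.254: ω_n = √(σ²+ω_d²) = 0.255 rad/s, ζ = σ/ω_n = 0.0867.
%OS = 100 e^{−πζ/√(1−ζ²)} with ζ = 0.0867 gives 76.1%.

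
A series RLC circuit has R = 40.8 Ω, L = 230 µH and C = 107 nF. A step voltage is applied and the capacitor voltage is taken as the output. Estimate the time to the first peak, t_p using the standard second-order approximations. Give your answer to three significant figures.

t_p ≈ 0.0000174 s

For a series RLC circuit (capacitor voltage as output), ω_n = 1/√(LC) = 1/√(230 µH · 107 nF) = 202000 rad/s.
ζ = (R/2)·√(C/L) = (40.8/2)·√(107 nF/230 µH) = 0.440.
ω_d = 202000·√(1 − 0.440²) = 181000 rad/s. t_p = π/ω_d = 0.0000174 s.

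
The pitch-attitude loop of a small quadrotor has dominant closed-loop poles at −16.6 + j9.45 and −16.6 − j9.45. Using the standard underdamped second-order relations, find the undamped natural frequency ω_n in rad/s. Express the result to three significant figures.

ω_n ≈ 19.1 rad/s

With σ = 16.6, ω_d = 9.45: ω_n = √(σ²+ω_d²) = 19.1 rad/s, ζ = σ/ω_n = 0.869.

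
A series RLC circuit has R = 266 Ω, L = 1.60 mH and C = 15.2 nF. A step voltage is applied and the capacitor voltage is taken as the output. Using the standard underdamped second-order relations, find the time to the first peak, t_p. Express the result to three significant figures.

t_p ≈ 0.0000170 s

For a series RLC circuit (capacitor voltage as output), ω_n = 1/√(LC) = 1/√(1.60 mH · 15.2 nF) = 203000 rad/s.
ζ = (R/2)·√(C/L) = (266/2)·√(15.2 nF/1.60 mH) = 0.410.
ω_d = ω_n√(1−ζ²) = 185000 rad/s. t_p = π/ω_d = 0.0000170 s.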